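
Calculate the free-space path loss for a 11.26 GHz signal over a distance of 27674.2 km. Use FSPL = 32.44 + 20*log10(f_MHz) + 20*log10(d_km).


f = 11.26 GHz = 11260.0000 MHz
d = 27674.2 km
FSPL = 32.44 + 20*log10(11260.0000) + 20*log10(27674.2)
FSPL = 32.44 + 81.0308 + 88.8415
FSPL = 202.3123 dB

202.3123 dB


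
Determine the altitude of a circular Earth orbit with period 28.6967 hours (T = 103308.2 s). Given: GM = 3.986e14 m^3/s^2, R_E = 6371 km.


T = 103308.2 s
r = (mu*T^2/(4*pi^2))^(1/3) = (3.986e14 * 103308.2^2 / (4*pi^2))^(1/3)
r = 4.7586349e+07 m = 47586.3487 km
alt = r - R_E = 47586.3487 - 6371 = 41215.3487 km

41215.3487 km


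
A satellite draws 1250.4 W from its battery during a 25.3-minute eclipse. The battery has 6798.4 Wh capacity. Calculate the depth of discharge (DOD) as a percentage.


E_used = P * t / 60 = 1250.4 * 25.3 / 60 = 527.2520 Wh
DOD = E_used / E_total * 100 = 527.2520 / 6798.4 * 100
DOD = 7.7555 %

7.7555 %


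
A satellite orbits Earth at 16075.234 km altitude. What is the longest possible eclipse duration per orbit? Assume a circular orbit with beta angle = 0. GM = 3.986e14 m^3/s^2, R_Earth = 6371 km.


r = 22446.2340 km
T = 557.7957 min
Eclipse fraction = arcsin(R_E/r)/pi = arcsin(6371.0000/22446.2340)/pi
= arcsin(0.2838338)/pi = 0.0916064
Eclipse duration = 0.0916064 * 557.7957 = 51.0977 min

51.0977 minutes


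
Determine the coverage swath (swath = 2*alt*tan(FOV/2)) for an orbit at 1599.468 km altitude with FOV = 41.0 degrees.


FOV = 41.0 deg = 0.715585 rad
swath = 2 * alt * tan(FOV/2) = 2 * 1599.468 * tan(0.3577925)
swath = 2 * 1599.468 * 0.3738847
swath = 1196.0332 km

1196.0332 km


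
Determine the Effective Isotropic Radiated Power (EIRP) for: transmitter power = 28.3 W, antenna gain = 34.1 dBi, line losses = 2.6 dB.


Pt = 28.3 W = 14.5179 dBW
EIRP = Pt_dBW + Gt - losses = 14.5179 + 34.1 - 2.6 = 46.0179 dBW

46.0179 dBW


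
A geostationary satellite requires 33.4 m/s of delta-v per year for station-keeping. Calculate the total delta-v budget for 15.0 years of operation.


dV = rate * years = 33.4 * 15.0
dV = 501.0000 m/s

501.0000 m/s


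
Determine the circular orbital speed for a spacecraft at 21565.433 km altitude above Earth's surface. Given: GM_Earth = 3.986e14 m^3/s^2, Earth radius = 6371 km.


r = R_E + alt = 6371.0 + 21565.433 = 27936.4330 km = 2.7936433e+07 m
v = sqrt(mu/r) = sqrt(3.986e14 / 2.7936433e+07) = 3777.3147 m/s = 3.7773 km/s

3.7773 km/s


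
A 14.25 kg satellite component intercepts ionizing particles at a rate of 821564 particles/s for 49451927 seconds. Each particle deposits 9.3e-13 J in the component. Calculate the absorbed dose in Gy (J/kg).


Total energy deposited = rate * time * E_per
  = 821564 * 49451927 * 9.3e-13 = 37.7840 J
Dose = E_total / mass = 37.7840 / 14.25
Dose = 2.6515 Gy

2.6515 Gy


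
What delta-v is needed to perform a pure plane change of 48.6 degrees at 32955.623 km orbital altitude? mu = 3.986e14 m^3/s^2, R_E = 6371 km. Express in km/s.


r = 39326.6230 km = 3.9326623e+07 m
V = sqrt(mu/r) = 3183.6500 m/s
di = 48.6 deg = 0.84823 rad
dV = 2*V*sin(di/2) = 2*3183.6500*sin(0.424115)
dV = 2620.2354 m/s = 2.6202 km/s

2.6202 km/s


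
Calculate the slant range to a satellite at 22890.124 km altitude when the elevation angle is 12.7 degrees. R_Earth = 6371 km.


h = 22890.124 km, el = 12.7 deg
d = -R_E*sin(el) + sqrt((R_E*sin(el))^2 + 2*R_E*h + h^2)
d = -6371.0000*sin(0.2216568) + sqrt((6371.0000*0.2198462)^2 + 2*6371.0000*22890.124 + 22890.124^2)
d = 27192.8124 km

27192.8124 km


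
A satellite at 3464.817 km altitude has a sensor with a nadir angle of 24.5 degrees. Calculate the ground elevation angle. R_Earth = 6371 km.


r = R_E + alt = 9835.8170 km
Law of sines in the satellite / Earth-center / ground-point triangle:
  sin(nadir)/R_E = sin(90 + el)/r  =>  cos(el) = (r/R_E)*sin(nadir)
cos(el) = (9835.8170 / 6371.0000) * sin(24.5 deg) = 0.6402208
el = arccos(0.6402208) = 50.1917 deg
(Earth-central angle = 90 - nadir - el = 15.3083 deg)

50.1917 degrees


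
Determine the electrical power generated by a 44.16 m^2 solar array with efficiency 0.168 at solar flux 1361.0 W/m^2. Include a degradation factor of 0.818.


P = area * eta * S * degradation
P = 44.16 * 0.168 * 1361.0 * 0.818
P = 8259.4243 W

8259.4243 W


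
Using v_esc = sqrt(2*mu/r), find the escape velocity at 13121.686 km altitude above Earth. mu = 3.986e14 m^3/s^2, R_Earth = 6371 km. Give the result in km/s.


r = 6371.0 + 13121.686 = 19492.6860 km = 1.9492686e+07 m
v_esc = sqrt(2*mu/r) = sqrt(2*3.986e14 / 1.9492686e+07)
v_esc = 6395.1068 m/s = 6.3951 km/s

6.3951 km/s


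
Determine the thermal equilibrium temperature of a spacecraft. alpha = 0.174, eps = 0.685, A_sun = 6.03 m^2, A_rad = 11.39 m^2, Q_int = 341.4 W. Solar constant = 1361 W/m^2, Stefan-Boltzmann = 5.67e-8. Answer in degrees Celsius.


Numerator = alpha*S*A_sun + Q_int = 0.174*1361*6.03 + 341.4 = 1769.3884 W
Denominator = eps*sigma*A_rad = 0.685*5.67e-8*11.39 = 4.4238191e-07 W/K^4
T^4 = 3.9996853e+09 K^4
T = 251.4817 K = -21.6683 C

-21.6683 degrees Celsius


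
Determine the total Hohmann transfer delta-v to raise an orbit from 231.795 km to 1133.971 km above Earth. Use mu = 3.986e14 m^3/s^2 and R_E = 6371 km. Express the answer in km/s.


r1 = 6602.7950 km = 6.602795e+06 m
r2 = 7504.9710 km = 7.504971e+06 m
dv1 = sqrt(mu/r1)*(sqrt(2*r2/(r1+r2)) - 1) = 244.5825 m/s
dv2 = sqrt(mu/r2)*(1 - sqrt(2*r1/(r1+r2))) = 236.8716 m/s
total dv = |dv1| + |dv2| = 244.5825 + 236.8716 = 481.4541 m/s = 0.4814541 km/s

0.4815 km/s


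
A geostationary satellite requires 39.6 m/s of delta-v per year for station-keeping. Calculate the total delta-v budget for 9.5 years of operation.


dV = rate * years = 39.6 * 9.5
dV = 376.2000 m/s

376.2000 m/s


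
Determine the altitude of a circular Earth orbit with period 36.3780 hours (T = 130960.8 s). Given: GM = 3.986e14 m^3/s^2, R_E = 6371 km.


T = 130960.8 s
r = (mu*T^2/(4*pi^2))^(1/3) = (3.986e14 * 130960.8^2 / (4*pi^2))^(1/3)
r = 5.5738259e+07 m = 55738.2589 km
alt = r - R_E = 55738.2589 - 6371 = 49367.2589 km

49367.2589 km


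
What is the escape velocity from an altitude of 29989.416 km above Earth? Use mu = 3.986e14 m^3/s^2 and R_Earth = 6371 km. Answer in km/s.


r = 6371.0 + 29989.416 = 36360.4160 km = 3.6360416e+07 m
v_esc = sqrt(2*mu/r) = sqrt(2*3.986e14 / 3.6360416e+07)
v_esc = 4682.4077 m/s = 4.6824 km/s

4.6824 km/s


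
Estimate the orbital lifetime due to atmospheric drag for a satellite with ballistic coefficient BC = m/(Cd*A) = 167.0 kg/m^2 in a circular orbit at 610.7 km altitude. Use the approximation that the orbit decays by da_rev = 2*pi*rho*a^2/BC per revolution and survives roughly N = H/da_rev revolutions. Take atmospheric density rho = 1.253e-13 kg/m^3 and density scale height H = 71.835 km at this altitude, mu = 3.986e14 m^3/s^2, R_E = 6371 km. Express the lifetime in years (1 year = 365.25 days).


a = R_E + alt = 6981.7000 km = 6.9817e+06 m
da_rev = 2*pi*rho*a^2/BC = 2*pi*1.253e-13*(6.9817e+06)^2/167.0 = 0.229793021 m per revolution
N = H/da_rev = 71835.0000 m / 0.229793021 m = 312607.4047 revolutions
P = 2*pi*sqrt(a^3/mu) = 5805.6787 s
lifetime = N*P = 312607.4047 * 5805.6787 = 1.8148981e+09 s = 21005.7656 days
years = 21005.7656 / 365.25 = 57.5107 years

57.5107 years


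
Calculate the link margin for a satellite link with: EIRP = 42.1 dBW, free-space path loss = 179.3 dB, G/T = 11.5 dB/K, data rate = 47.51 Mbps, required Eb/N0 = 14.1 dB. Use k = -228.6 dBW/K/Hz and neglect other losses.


C/N0 = EIRP - FSPL + G/T - k = 42.1 - 179.3 + 11.5 - (-228.6)
C/N0 = 102.9000 dB-Hz
R_b = 47.51 Mbps = 4.751e+07 bps -> 10*log10(R_b) = 76.7679 dB-Hz
Eb/N0 = C/N0 - 10*log10(R_b) = 102.9000 - 76.7679 = 26.1321 dB
Margin = Eb/N0 - Eb/N0_req = 26.1321 - 14.1 = 12.0321 dB (link closes)

12.0321 dB


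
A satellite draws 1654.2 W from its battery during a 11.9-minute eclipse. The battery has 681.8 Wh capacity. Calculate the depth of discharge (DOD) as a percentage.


E_used = P * t / 60 = 1654.2 * 11.9 / 60 = 328.0830 Wh
DOD = E_used / E_total * 100 = 328.0830 / 681.8 * 100
DOD = 48.1201 %

48.1201 %


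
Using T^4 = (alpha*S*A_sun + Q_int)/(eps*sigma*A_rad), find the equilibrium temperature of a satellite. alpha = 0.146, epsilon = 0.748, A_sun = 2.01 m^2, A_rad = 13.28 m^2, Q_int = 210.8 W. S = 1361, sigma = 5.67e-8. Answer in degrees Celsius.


Numerator = alpha*S*A_sun + Q_int = 0.146*1361*2.01 + 210.8 = 610.1991 W
Denominator = eps*sigma*A_rad = 0.748*5.67e-8*13.28 = 5.6322605e-07 W/K^4
T^4 = 1.0833999e+09 K^4
T = 181.4250 K = -91.7250 C

-91.7250 degrees Celsius


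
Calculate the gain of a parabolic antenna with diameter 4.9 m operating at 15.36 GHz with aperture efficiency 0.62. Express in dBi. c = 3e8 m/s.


lambda = c/f = 3e8 / 1.536e+10 = 0.01953125 m
G = eta*(pi*D/lambda)^2 = 0.62*(pi*4.9/0.01953125)^2
G = 385144.3373 (linear)
G = 10*log10(385144.3373) = 55.8562 dBi

55.8562 dBi


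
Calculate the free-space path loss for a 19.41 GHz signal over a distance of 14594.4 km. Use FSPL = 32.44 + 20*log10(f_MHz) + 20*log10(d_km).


f = 19.41 GHz = 19410.0000 MHz
d = 14594.4 km
FSPL = 32.44 + 20*log10(19410.0000) + 20*log10(14594.4)
FSPL = 32.44 + 85.7605 + 83.2837
FSPL = 201.4842 dB

201.4842 dB


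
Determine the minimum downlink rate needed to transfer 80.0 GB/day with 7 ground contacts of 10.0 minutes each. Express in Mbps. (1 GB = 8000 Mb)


total contact time = 7 * 10.0 * 60 = 4200.0000 s
data = 80.0 GB = 640000.0000 Mb
rate = 640000.0000 / 4200.0000 = 152.3810 Mbps

152.3810 Mbps


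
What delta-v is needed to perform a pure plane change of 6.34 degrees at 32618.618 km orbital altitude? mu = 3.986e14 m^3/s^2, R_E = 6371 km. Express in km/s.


r = 38989.6180 km = 3.8989618e+07 m
V = sqrt(mu/r) = 3197.3793 m/s
di = 6.34 deg = 0.1106539 rad
dV = 2*V*sin(di/2) = 2*3197.3793*sin(0.05532694)
dV = 353.6219 m/s = 0.3536219 km/s

0.3536 km/s


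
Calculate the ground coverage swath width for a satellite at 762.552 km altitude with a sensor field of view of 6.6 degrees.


FOV = 6.6 deg = 0.1151917 rad
swath = 2 * alt * tan(FOV/2) = 2 * 762.552 * tan(0.05759587)
swath = 2 * 762.552 * 0.05765964
swath = 87.9369 km

87.9369 km


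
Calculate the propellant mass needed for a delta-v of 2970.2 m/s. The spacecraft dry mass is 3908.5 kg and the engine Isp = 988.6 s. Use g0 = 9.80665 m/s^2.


ve = Isp * g0 = 988.6 * 9.80665 = 9694.854190 m/s
mass ratio = exp(dv/ve) = exp(2970.2/9694.854190) = 1.35848310
m_prop = m_dry * (mr - 1) = 3908.5 * (1.35848310 - 1)
m_prop = 1401.1312 kg

1401.1312 kg


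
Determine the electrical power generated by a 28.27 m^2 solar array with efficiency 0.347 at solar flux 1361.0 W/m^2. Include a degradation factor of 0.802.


P = area * eta * S * degradation
P = 28.27 * 0.347 * 1361.0 * 0.802
P = 10707.4924 W

10707.4924 W


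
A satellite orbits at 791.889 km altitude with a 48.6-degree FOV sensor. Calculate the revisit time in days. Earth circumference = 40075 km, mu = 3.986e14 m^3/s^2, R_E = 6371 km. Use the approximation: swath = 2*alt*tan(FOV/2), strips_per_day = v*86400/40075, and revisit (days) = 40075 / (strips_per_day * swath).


swath = 2*791.889*tan(0.424115) = 715.1032 km
v = sqrt(mu/r) = 7459.7545 m/s = 7.4598 km/s
strips/day = v*86400/40075 = 7.4598*86400/40075 = 16.0829
coverage/day = strips * swath = 16.0829 * 715.1032 = 11500.9433 km
revisit = 40075 / 11500.9433 = 3.4845 days

3.4845 days


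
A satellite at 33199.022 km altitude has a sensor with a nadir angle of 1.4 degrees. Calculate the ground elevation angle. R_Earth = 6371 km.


r = R_E + alt = 39570.0220 km
Law of sines in the satellite / Earth-center / ground-point triangle:
  sin(nadir)/R_E = sin(90 + el)/r  =>  cos(el) = (r/R_E)*sin(nadir)
cos(el) = (39570.0220 / 6371.0000) * sin(1.4 deg) = 0.1517473
el = arccos(0.1517473) = 81.2718 deg
(Earth-central angle = 90 - nadir - el = 7.3282 deg)

81.2718 degrees


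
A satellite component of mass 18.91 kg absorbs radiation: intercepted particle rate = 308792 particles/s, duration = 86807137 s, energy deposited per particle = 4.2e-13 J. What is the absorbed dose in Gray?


Total energy deposited = rate * time * E_per
  = 308792 * 86807137 * 4.2e-13 = 11.2582 J
Dose = E_total / mass = 11.2582 / 18.91
Dose = 0.5953594 Gy

0.5954 Gy


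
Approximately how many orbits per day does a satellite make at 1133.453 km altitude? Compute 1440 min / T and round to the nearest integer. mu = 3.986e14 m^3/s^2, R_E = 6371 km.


r = 7.504453e+06 m
T = 2*pi*sqrt(r^3/mu) = 6469.7840 s = 107.8297 min
revs/day = 1440 / 107.8297 = 13.3544
Rounded: 13 revolutions per day

13 revolutions per day


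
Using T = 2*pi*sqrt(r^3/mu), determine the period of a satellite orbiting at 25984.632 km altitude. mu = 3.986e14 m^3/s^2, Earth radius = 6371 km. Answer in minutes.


r = 32355.6320 km = 3.2355632e+07 m
T = 2*pi*sqrt(r^3/mu) = 2*pi*sqrt(3.3872688e+22 / 3.986e14)
T = 57921.0001 s = 965.3500 min

965.3500 minutes


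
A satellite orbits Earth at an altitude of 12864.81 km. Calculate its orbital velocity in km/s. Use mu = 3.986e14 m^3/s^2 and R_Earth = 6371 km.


r = R_E + alt = 6371.0 + 12864.81 = 19235.8100 km = 1.923581e+07 m
v = sqrt(mu/r) = sqrt(3.986e14 / 1.923581e+07) = 4552.1169 m/s = 4.5521 km/s

4.5521 km/s


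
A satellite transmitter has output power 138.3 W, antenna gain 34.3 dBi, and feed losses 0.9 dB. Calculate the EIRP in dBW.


Pt = 138.3 W = 21.4082 dBW
EIRP = Pt_dBW + Gt - losses = 21.4082 + 34.3 - 0.9 = 54.8082 dBW

54.8082 dBW


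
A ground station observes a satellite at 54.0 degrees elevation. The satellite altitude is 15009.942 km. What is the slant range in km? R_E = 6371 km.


h = 15009.942 km, el = 54.0 deg
d = -R_E*sin(el) + sqrt((R_E*sin(el))^2 + 2*R_E*h + h^2)
d = -6371.0000*sin(0.9424778) + sqrt((6371.0000*0.809017)^2 + 2*6371.0000*15009.942 + 15009.942^2)
d = 15896.1994 km

15896.1994 km


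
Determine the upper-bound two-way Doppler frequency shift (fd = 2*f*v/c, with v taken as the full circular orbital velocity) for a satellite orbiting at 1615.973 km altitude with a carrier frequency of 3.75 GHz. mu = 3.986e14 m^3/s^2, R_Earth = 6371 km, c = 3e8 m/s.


r = 7.986973e+06 m
v = sqrt(mu/r) = 7064.4367 m/s (worst-case radial velocity)
f = 3.75 GHz = 3.75e+09 Hz
fd = 2*f*v/c = 2*3.75e+09*7064.4367/3.0e+08
fd = 176610.9179 Hz

176610.9179 Hz


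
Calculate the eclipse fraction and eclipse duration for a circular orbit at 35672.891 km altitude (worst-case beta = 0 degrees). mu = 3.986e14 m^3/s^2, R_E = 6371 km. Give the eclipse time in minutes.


r = 42043.8910 km
T = 1429.9285 min
Eclipse fraction = arcsin(R_E/r)/pi = arcsin(6371.0000/42043.8910)/pi
= arcsin(0.1515321)/pi = 0.0484207
Eclipse duration = 0.0484207 * 1429.9285 = 69.2381 min

69.2381 minutes


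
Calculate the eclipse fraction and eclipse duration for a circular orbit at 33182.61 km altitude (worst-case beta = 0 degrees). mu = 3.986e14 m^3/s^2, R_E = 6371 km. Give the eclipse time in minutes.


r = 39553.6100 km
T = 1304.7856 min
Eclipse fraction = arcsin(R_E/r)/pi = arcsin(6371.0000/39553.6100)/pi
= arcsin(0.1610725)/pi = 0.05149531
Eclipse duration = 0.05149531 * 1304.7856 = 67.1903 min

67.1903 minutes


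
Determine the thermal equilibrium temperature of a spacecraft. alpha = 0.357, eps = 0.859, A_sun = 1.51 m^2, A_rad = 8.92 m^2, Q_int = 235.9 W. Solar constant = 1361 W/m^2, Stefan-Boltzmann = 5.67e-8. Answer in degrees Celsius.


Numerator = alpha*S*A_sun + Q_int = 0.357*1361*1.51 + 235.9 = 969.5743 W
Denominator = eps*sigma*A_rad = 0.859*5.67e-8*8.92 = 4.3445128e-07 W/K^4
T^4 = 2.2317215e+09 K^4
T = 217.3502 K = -55.7998 C

-55.7998 degrees Celsius


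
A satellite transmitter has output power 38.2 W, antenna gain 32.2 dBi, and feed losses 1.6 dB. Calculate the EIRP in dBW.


Pt = 38.2 W = 15.8206 dBW
EIRP = Pt_dBW + Gt - losses = 15.8206 + 32.2 - 1.6 = 46.4206 dBW

46.4206 dBW


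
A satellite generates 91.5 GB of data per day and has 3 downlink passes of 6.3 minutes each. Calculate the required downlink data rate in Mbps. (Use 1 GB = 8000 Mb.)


total contact time = 3 * 6.3 * 60 = 1134.0000 s
data = 91.5 GB = 732000.0000 Mb
rate = 732000.0000 / 1134.0000 = 645.5026 Mbps

645.5026 Mbps


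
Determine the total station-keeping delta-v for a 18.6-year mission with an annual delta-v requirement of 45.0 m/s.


dV = rate * years = 45.0 * 18.6
dV = 837.0000 m/s

837.0000 m/s


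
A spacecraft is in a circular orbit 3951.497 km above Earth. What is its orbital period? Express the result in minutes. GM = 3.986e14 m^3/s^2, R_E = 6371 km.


r = 10322.4970 km = 1.0322497e+07 m
T = 2*pi*sqrt(r^3/mu) = 2*pi*sqrt(1.0999028e+21 / 3.986e14)
T = 10437.3049 s = 173.9551 min

173.9551 minutes


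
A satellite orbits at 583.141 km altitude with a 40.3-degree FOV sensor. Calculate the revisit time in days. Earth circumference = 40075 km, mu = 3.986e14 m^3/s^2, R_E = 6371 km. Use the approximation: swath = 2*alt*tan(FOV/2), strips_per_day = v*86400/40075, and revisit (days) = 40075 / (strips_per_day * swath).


swath = 2*583.141*tan(0.3516838) = 427.9530 km
v = sqrt(mu/r) = 7570.8894 m/s = 7.5709 km/s
strips/day = v*86400/40075 = 7.5709*86400/40075 = 16.3225
coverage/day = strips * swath = 16.3225 * 427.9530 = 6985.2706 km
revisit = 40075 / 6985.2706 = 5.7371 days

5.7371 days


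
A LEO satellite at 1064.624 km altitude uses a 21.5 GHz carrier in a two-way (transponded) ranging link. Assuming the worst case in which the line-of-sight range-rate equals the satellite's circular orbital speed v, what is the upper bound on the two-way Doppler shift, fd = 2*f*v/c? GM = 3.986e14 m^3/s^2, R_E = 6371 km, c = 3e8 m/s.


r = 7.435624e+06 m
v = sqrt(mu/r) = 7321.6664 m/s (worst-case radial velocity)
f = 21.5 GHz = 2.15e+10 Hz
fd = 2*f*v/c = 2*2.15e+10*7321.6664/3.0e+08
fd = 1.0494389e+06 Hz

1.0494e+06 Hz


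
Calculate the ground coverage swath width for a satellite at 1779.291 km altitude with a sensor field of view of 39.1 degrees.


FOV = 39.1 deg = 0.6824237 rad
swath = 2 * alt * tan(FOV/2) = 2 * 1779.291 * tan(0.3412119)
swath = 2 * 1779.291 * 0.355101
swath = 1263.6559 km

1263.6559 km


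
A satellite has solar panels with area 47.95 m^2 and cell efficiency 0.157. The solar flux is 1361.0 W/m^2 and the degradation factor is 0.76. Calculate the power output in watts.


P = area * eta * S * degradation
P = 47.95 * 0.157 * 1361.0 * 0.76
P = 7786.8172 W

7786.8172 W


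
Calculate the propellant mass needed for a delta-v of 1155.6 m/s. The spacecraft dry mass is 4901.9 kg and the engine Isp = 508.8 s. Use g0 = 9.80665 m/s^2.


ve = Isp * g0 = 508.8 * 9.80665 = 4989.623520 m/s
mass ratio = exp(dv/ve) = exp(1155.6/4989.623520) = 1.26061619
m_prop = m_dry * (mr - 1) = 4901.9 * (1.26061619 - 1)
m_prop = 1277.5145 kg

1277.5145 kg


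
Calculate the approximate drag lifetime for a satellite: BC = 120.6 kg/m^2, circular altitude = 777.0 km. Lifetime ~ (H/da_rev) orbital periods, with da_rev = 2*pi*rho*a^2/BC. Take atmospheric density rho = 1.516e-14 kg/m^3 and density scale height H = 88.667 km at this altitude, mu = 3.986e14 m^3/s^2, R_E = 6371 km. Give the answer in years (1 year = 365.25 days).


a = R_E + alt = 7148.0000 km = 7.148e+06 m
da_rev = 2*pi*rho*a^2/BC = 2*pi*1.516e-14*(7.148e+06)^2/120.6 = 0.040355325 m per revolution
N = H/da_rev = 88667.0000 m / 0.040355325 m = 2.1971574e+06 revolutions
P = 2*pi*sqrt(a^3/mu) = 6014.3408 s
lifetime = N*P = 2.1971574e+06 * 6014.3408 = 1.3214453e+10 s = 152945.0619 days
years = 152945.0619 / 365.25 = 418.7408 years

418.7408 years


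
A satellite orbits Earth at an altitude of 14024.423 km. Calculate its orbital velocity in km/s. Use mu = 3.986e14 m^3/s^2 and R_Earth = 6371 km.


r = R_E + alt = 6371.0 + 14024.423 = 20395.4230 km = 2.0395423e+07 m
v = sqrt(mu/r) = sqrt(3.986e14 / 2.0395423e+07) = 4420.8145 m/s = 4.4208 km/s

4.4208 km/s


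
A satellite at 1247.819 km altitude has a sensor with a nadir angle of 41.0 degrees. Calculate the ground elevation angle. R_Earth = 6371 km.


r = R_E + alt = 7618.8190 km
Law of sines in the satellite / Earth-center / ground-point triangle:
  sin(nadir)/R_E = sin(90 + el)/r  =>  cos(el) = (r/R_E)*sin(nadir)
cos(el) = (7618.8190 / 6371.0000) * sin(41.0 deg) = 0.7845542
el = arccos(0.7845542) = 38.3205 deg
(Earth-central angle = 90 - nadir - el = 10.6795 deg)

38.3205 degrees


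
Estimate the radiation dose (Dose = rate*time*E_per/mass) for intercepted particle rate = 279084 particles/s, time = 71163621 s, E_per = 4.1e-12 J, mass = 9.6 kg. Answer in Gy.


Total energy deposited = rate * time * E_per
  = 279084 * 71163621 * 4.1e-12 = 81.4286 J
Dose = E_total / mass = 81.4286 / 9.6
Dose = 8.4821 Gy

8.4821 Gy


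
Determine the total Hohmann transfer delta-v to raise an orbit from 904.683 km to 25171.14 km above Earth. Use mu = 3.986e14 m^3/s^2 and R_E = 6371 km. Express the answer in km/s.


r1 = 7275.6830 km = 7.275683e+06 m
r2 = 31542.1400 km = 3.154214e+07 m
dv1 = sqrt(mu/r1)*(sqrt(2*r2/(r1+r2)) - 1) = 2034.0522 m/s
dv2 = sqrt(mu/r2)*(1 - sqrt(2*r1/(r1+r2))) = 1378.3612 m/s
total dv = |dv1| + |dv2| = 2034.0522 + 1378.3612 = 3412.4134 m/s = 3.4124 km/s

3.4124 km/s


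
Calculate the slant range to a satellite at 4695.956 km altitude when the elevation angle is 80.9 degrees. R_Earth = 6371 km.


h = 4695.956 km, el = 80.9 deg
d = -R_E*sin(el) + sqrt((R_E*sin(el))^2 + 2*R_E*h + h^2)
d = -6371.0000*sin(1.4120) + sqrt((6371.0000*0.9874138)^2 + 2*6371.0000*4695.956 + 4695.956^2)
d = 4730.1760 km

4730.1760 km


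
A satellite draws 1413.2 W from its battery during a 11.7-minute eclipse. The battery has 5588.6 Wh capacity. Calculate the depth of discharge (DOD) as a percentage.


E_used = P * t / 60 = 1413.2 * 11.7 / 60 = 275.5740 Wh
DOD = E_used / E_total * 100 = 275.5740 / 5588.6 * 100
DOD = 4.9310 %

4.9310 %


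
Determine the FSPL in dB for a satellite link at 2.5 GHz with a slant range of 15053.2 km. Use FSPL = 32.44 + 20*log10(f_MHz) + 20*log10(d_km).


f = 2.5 GHz = 2500.0000 MHz
d = 15053.2 km
FSPL = 32.44 + 20*log10(2500.0000) + 20*log10(15053.2)
FSPL = 32.44 + 67.9588 + 83.5526
FSPL = 183.9514 dB

183.9514 dB


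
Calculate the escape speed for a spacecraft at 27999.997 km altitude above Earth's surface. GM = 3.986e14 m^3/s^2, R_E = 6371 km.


r = 6371.0 + 27999.997 = 34370.9970 km = 3.4370997e+07 m
v_esc = sqrt(2*mu/r) = sqrt(2*3.986e14 / 3.4370997e+07)
v_esc = 4816.0122 m/s = 4.8160 km/s

4.8160 km/s


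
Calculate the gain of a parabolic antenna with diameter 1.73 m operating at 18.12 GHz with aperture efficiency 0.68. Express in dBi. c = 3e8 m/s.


lambda = c/f = 3e8 / 1.812e+10 = 0.01655629 m
G = eta*(pi*D/lambda)^2 = 0.68*(pi*1.73/0.01655629)^2
G = 73278.1914 (linear)
G = 10*log10(73278.1914) = 48.6497 dBi

48.6497 dBi


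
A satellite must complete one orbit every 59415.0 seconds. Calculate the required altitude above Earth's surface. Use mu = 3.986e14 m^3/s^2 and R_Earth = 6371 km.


T = 59415.0 s
r = (mu*T^2/(4*pi^2))^(1/3) = (3.986e14 * 59415.0^2 / (4*pi^2))^(1/3)
r = 3.2909649e+07 m = 32909.6492 km
alt = r - R_E = 32909.6492 - 6371 = 26538.6492 km

26538.6492 km


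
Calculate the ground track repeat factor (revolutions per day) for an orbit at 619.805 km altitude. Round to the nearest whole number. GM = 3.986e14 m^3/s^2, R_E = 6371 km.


r = 6.990805e+06 m
T = 2*pi*sqrt(r^3/mu) = 5817.0394 s = 96.9507 min
revs/day = 1440 / 96.9507 = 14.8529
Rounded: 15 revolutions per day

15 revolutions per day


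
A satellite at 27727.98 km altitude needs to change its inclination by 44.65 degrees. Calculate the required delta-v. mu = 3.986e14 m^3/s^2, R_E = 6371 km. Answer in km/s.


r = 34098.9800 km = 3.409898e+07 m
V = sqrt(mu/r) = 3418.9910 m/s
di = 44.65 deg = 0.7792895 rad
dV = 2*V*sin(di/2) = 2*3418.9910*sin(0.3896448)
dV = 2597.4746 m/s = 2.5975 km/s

2.5975 km/s


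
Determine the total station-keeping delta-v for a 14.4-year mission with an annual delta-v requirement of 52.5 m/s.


dV = rate * years = 52.5 * 14.4
dV = 756.0000 m/s

756.0000 m/s


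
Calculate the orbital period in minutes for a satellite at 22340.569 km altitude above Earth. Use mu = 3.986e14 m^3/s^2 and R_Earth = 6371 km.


r = 28711.5690 km = 2.8711569e+07 m
T = 2*pi*sqrt(r^3/mu) = 2*pi*sqrt(2.3668502e+22 / 3.986e14)
T = 48416.8588 s = 806.9476 min

806.9476 minutes


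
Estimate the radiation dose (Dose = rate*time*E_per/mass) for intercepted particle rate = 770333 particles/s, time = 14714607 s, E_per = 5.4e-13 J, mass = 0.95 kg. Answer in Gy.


Total energy deposited = rate * time * E_per
  = 770333 * 14714607 * 5.4e-13 = 6.1210 J
Dose = E_total / mass = 6.1210 / 0.95
Dose = 6.4431 Gy

6.4431 Gy


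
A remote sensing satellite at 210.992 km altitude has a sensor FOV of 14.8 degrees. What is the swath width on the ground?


FOV = 14.8 deg = 0.2583087 rad
swath = 2 * alt * tan(FOV/2) = 2 * 210.992 * tan(0.1291544)
swath = 2 * 210.992 * 0.1298773
swath = 54.8062 km

54.8062 km


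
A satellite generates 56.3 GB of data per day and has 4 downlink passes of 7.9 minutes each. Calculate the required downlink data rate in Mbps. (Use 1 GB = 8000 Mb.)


total contact time = 4 * 7.9 * 60 = 1896.0000 s
data = 56.3 GB = 450400.0000 Mb
rate = 450400.0000 / 1896.0000 = 237.5527 Mbps

237.5527 Mbps


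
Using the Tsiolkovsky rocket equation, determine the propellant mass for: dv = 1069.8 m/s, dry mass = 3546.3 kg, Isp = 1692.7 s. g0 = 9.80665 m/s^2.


ve = Isp * g0 = 1692.7 * 9.80665 = 16599.716455 m/s
mass ratio = exp(dv/ve) = exp(1069.8/16599.716455) = 1.06656892
m_prop = m_dry * (mr - 1) = 3546.3 * (1.06656892 - 1)
m_prop = 236.0734 kg

236.0734 kg


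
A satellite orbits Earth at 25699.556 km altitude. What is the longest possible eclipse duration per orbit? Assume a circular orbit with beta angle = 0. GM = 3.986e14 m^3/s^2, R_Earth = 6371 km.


r = 32070.5560 km
T = 952.6200 min
Eclipse fraction = arcsin(R_E/r)/pi = arcsin(6371.0000/32070.5560)/pi
= arcsin(0.1986557)/pi = 0.06365756
Eclipse duration = 0.06365756 * 952.6200 = 60.6415 min

60.6415 minutes


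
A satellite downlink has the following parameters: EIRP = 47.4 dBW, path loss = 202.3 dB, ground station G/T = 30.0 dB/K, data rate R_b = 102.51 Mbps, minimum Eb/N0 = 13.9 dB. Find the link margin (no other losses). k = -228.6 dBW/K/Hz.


C/N0 = EIRP - FSPL + G/T - k = 47.4 - 202.3 + 30.0 - (-228.6)
C/N0 = 103.7000 dB-Hz
R_b = 102.51 Mbps = 1.0251e+08 bps -> 10*log10(R_b) = 80.1077 dB-Hz
Eb/N0 = C/N0 - 10*log10(R_b) = 103.7000 - 80.1077 = 23.5923 dB
Margin = Eb/N0 - Eb/N0_req = 23.5923 - 13.9 = 9.6923 dB (link closes)

9.6923 dB


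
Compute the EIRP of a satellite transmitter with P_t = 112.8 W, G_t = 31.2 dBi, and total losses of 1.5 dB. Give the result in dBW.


Pt = 112.8 W = 20.5231 dBW
EIRP = Pt_dBW + Gt - losses = 20.5231 + 31.2 - 1.5 = 50.2231 dBW

50.2231 dBW


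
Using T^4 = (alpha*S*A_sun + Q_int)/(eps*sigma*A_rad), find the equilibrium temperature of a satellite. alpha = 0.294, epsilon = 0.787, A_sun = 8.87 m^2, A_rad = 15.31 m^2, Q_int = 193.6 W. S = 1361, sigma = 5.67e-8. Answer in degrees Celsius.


Numerator = alpha*S*A_sun + Q_int = 0.294*1361*8.87 + 193.6 = 3742.7886 W
Denominator = eps*sigma*A_rad = 0.787*5.67e-8*15.31 = 6.831766e-07 W/K^4
T^4 = 5.4785082e+09 K^4
T = 272.0606 K = -1.0894 C

-1.0894 degrees Celsius


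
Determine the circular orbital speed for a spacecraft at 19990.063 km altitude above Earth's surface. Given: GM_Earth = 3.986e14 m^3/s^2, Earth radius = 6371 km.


r = R_E + alt = 6371.0 + 19990.063 = 26361.0630 km = 2.6361063e+07 m
v = sqrt(mu/r) = sqrt(3.986e14 / 2.6361063e+07) = 3888.5455 m/s = 3.8885 km/s

3.8885 km/s


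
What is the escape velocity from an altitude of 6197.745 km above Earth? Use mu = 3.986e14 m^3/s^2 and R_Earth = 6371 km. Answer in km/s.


r = 6371.0 + 6197.745 = 12568.7450 km = 1.2568745e+07 m
v_esc = sqrt(2*mu/r) = sqrt(2*3.986e14 / 1.2568745e+07)
v_esc = 7964.1180 m/s = 7.9641 km/s

7.9641 km/s


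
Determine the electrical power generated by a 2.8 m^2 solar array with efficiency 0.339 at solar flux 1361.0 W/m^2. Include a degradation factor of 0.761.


P = area * eta * S * degradation
P = 2.8 * 0.339 * 1361.0 * 0.761
P = 983.1064 W

983.1064 W


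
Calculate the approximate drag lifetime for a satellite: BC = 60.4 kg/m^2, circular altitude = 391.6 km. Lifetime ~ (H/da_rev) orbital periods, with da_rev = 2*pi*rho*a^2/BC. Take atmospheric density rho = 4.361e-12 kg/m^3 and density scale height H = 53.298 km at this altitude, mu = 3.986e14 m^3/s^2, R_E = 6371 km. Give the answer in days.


a = R_E + alt = 6762.6000 km = 6.7626e+06 m
da_rev = 2*pi*rho*a^2/BC = 2*pi*4.361e-12*(6.7626e+06)^2/60.4 = 20.747053 m per revolution
N = H/da_rev = 53298.0000 m / 20.747053 m = 2568.9432 revolutions
P = 2*pi*sqrt(a^3/mu) = 5534.5431 s
lifetime = N*P = 2568.9432 * 5534.5431 = 1.4217927e+07 s = 164.5593 days

164.5593 days


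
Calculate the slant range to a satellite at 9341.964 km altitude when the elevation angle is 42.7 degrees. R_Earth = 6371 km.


h = 9341.964 km, el = 42.7 deg
d = -R_E*sin(el) + sqrt((R_E*sin(el))^2 + 2*R_E*h + h^2)
d = -6371.0000*sin(0.7452556) + sqrt((6371.0000*0.6781597)^2 + 2*6371.0000*9341.964 + 9341.964^2)
d = 10678.6045 km

10678.6045 km


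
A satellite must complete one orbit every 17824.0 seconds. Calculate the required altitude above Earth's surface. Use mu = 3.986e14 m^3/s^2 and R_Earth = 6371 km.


T = 17824.0 s
r = (mu*T^2/(4*pi^2))^(1/3) = (3.986e14 * 17824.0^2 / (4*pi^2))^(1/3)
r = 1.474787e+07 m = 14747.8700 km
alt = r - R_E = 14747.8700 - 6371 = 8376.8700 km

8376.8700 km


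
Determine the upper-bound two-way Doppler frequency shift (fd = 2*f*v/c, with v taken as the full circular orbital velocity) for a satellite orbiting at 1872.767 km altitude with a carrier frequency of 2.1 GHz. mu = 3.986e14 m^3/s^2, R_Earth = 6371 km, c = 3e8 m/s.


r = 8.243767e+06 m
v = sqrt(mu/r) = 6953.5374 m/s (worst-case radial velocity)
f = 2.1 GHz = 2.1e+09 Hz
fd = 2*f*v/c = 2*2.1e+09*6953.5374/3.0e+08
fd = 97349.5232 Hz

97349.5232 Hz


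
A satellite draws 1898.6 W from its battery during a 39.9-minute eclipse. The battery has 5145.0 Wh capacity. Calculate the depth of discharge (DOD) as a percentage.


E_used = P * t / 60 = 1898.6 * 39.9 / 60 = 1262.5690 Wh
DOD = E_used / E_total * 100 = 1262.5690 / 5145.0 * 100
DOD = 24.5397 %

24.5397 %


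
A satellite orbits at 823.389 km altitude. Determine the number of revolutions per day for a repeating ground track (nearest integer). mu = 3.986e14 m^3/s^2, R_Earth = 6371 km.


r = 7.194389e+06 m
T = 2*pi*sqrt(r^3/mu) = 6072.9834 s = 101.2164 min
revs/day = 1440 / 101.2164 = 14.2269
Rounded: 14 revolutions per day

14 revolutions per day


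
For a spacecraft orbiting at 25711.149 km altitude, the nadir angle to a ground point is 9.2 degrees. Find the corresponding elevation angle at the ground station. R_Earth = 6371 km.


r = R_E + alt = 32082.1490 km
Law of sines in the satellite / Earth-center / ground-point triangle:
  sin(nadir)/R_E = sin(90 + el)/r  =>  cos(el) = (r/R_E)*sin(nadir)
cos(el) = (32082.1490 / 6371.0000) * sin(9.2 deg) = 0.8051063
el = arccos(0.8051063) = 36.3795 deg
(Earth-central angle = 90 - nadir - el = 44.4205 deg)

36.3795 degrees


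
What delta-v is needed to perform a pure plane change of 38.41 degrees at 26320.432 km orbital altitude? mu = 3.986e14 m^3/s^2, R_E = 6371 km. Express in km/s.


r = 32691.4320 km = 3.2691432e+07 m
V = sqrt(mu/r) = 3491.8186 m/s
di = 38.41 deg = 0.670381 rad
dV = 2*V*sin(di/2) = 2*3491.8186*sin(0.3351905)
dV = 2297.2609 m/s = 2.2973 km/s

2.2973 km/s


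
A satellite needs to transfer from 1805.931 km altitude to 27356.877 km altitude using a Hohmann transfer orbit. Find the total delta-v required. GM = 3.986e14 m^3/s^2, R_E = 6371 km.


r1 = 8176.9310 km = 8.176931e+06 m
r2 = 33727.8770 km = 3.3727877e+07 m
dv1 = sqrt(mu/r1)*(sqrt(2*r2/(r1+r2)) - 1) = 1876.4160 m/s
dv2 = sqrt(mu/r2)*(1 - sqrt(2*r1/(r1+r2))) = 1290.1539 m/s
total dv = |dv1| + |dv2| = 1876.4160 + 1290.1539 = 3166.5698 m/s = 3.1666 km/s

3.1666 km/s


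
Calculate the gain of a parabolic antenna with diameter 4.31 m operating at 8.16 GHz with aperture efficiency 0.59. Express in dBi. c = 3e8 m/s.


lambda = c/f = 3e8 / 8.16e+09 = 0.03676471 m
G = eta*(pi*D/lambda)^2 = 0.59*(pi*4.31/0.03676471)^2
G = 80028.3947 (linear)
G = 10*log10(80028.3947) = 49.0324 dBi

49.0324 dBi


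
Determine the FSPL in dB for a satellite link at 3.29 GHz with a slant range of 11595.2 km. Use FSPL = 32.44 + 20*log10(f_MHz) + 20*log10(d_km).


f = 3.29 GHz = 3290.0000 MHz
d = 11595.2 km
FSPL = 32.44 + 20*log10(3290.0000) + 20*log10(11595.2)
FSPL = 32.44 + 70.3439 + 81.2856
FSPL = 184.0695 dB

184.0695 dB


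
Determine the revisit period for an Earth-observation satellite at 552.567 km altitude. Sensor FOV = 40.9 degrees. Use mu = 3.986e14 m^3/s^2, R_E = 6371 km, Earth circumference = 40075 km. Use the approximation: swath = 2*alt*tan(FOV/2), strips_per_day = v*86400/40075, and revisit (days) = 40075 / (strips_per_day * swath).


swath = 2*552.567*tan(0.3569198) = 412.0938 km
v = sqrt(mu/r) = 7587.5872 m/s = 7.5876 km/s
strips/day = v*86400/40075 = 7.5876*86400/40075 = 16.3585
coverage/day = strips * swath = 16.3585 * 412.0938 = 6741.2432 km
revisit = 40075 / 6741.2432 = 5.9447 days

5.9447 days


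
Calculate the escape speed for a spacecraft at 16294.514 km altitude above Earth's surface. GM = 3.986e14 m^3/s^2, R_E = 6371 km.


r = 6371.0 + 16294.514 = 22665.5140 km = 2.2665514e+07 m
v_esc = sqrt(2*mu/r) = sqrt(2*3.986e14 / 2.2665514e+07)
v_esc = 5930.6304 m/s = 5.9306 km/s

5.9306 km/s


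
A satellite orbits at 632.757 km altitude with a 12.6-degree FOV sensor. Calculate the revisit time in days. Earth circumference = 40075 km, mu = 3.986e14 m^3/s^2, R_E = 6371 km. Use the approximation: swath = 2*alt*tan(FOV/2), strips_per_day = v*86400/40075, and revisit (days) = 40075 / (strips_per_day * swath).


swath = 2*632.757*tan(0.1099557) = 139.7140 km
v = sqrt(mu/r) = 7544.0249 m/s = 7.5440 km/s
strips/day = v*86400/40075 = 7.5440*86400/40075 = 16.2646
coverage/day = strips * swath = 16.2646 * 139.7140 = 2272.3927 km
revisit = 40075 / 2272.3927 = 17.6356 days

17.6356 days


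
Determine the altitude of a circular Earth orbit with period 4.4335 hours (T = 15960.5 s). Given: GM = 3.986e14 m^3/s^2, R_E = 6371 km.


T = 15960.5 s
r = (mu*T^2/(4*pi^2))^(1/3) = (3.986e14 * 15960.5^2 / (4*pi^2))^(1/3)
r = 1.3701145e+07 m = 13701.1445 km
alt = r - R_E = 13701.1445 - 6371 = 7330.1445 km

7330.1445 km


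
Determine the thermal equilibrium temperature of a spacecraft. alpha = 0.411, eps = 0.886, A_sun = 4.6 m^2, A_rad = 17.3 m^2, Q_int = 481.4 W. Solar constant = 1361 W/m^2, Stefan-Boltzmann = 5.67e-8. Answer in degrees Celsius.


Numerator = alpha*S*A_sun + Q_int = 0.411*1361*4.6 + 481.4 = 3054.5066 W
Denominator = eps*sigma*A_rad = 0.886*5.67e-8*17.3 = 8.6908626e-07 W/K^4
T^4 = 3.5146184e+09 K^4
T = 243.4835 K = -29.6665 C

-29.6665 degrees Celsius


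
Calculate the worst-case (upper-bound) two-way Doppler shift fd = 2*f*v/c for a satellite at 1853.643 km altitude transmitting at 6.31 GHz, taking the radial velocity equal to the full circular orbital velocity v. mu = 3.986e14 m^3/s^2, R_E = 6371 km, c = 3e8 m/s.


r = 8.224643e+06 m
v = sqrt(mu/r) = 6961.6169 m/s (worst-case radial velocity)
f = 6.31 GHz = 6.31e+09 Hz
fd = 2*f*v/c = 2*6.31e+09*6961.6169/3.0e+08
fd = 292852.0169 Hz

292852.0169 Hz


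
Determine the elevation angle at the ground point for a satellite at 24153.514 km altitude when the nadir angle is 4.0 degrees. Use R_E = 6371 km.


r = R_E + alt = 30524.5140 km
Law of sines in the satellite / Earth-center / ground-point triangle:
  sin(nadir)/R_E = sin(90 + el)/r  =>  cos(el) = (r/R_E)*sin(nadir)
cos(el) = (30524.5140 / 6371.0000) * sin(4.0 deg) = 0.3342148
el = arccos(0.3342148) = 70.4752 deg
(Earth-central angle = 90 - nadir - el = 15.5248 deg)

70.4752 degrees


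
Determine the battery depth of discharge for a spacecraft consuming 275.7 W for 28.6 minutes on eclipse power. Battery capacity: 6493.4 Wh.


E_used = P * t / 60 = 275.7 * 28.6 / 60 = 131.4170 Wh
DOD = E_used / E_total * 100 = 131.4170 / 6493.4 * 100
DOD = 2.0239 %

2.0239 %


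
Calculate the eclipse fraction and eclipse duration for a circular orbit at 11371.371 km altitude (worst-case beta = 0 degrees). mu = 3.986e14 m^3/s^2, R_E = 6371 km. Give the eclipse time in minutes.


r = 17742.3710 km
T = 391.9922 min
Eclipse fraction = arcsin(R_E/r)/pi = arcsin(6371.0000/17742.3710)/pi
= arcsin(0.3590839)/pi = 0.1169108
Eclipse duration = 0.1169108 * 391.9922 = 45.8281 min

45.8281 minutes


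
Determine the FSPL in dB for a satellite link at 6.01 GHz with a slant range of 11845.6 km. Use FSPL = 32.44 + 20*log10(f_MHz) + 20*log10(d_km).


f = 6.01 GHz = 6010.0000 MHz
d = 11845.6 km
FSPL = 32.44 + 20*log10(6010.0000) + 20*log10(11845.6)
FSPL = 32.44 + 75.5775 + 81.4711
FSPL = 189.4886 dB

189.4886 dB


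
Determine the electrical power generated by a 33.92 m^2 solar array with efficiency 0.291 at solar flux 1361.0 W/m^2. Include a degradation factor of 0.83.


P = area * eta * S * degradation
P = 33.92 * 0.291 * 1361.0 * 0.83
P = 11150.2614 W

11150.2614 W


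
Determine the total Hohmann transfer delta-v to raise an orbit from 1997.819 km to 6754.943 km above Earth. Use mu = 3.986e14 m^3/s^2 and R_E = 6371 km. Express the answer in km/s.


r1 = 8368.8190 km = 8.368819e+06 m
r2 = 13125.9430 km = 1.3125943e+07 m
dv1 = sqrt(mu/r1)*(sqrt(2*r2/(r1+r2)) - 1) = 725.5531 m/s
dv2 = sqrt(mu/r2)*(1 - sqrt(2*r1/(r1+r2))) = 647.8824 m/s
total dv = |dv1| + |dv2| = 725.5531 + 647.8824 = 1373.4354 m/s = 1.3734 km/s

1.3734 km/s


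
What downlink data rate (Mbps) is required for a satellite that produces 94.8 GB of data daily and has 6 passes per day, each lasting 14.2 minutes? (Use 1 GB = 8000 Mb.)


total contact time = 6 * 14.2 * 60 = 5112.0000 s
data = 94.8 GB = 758400.0000 Mb
rate = 758400.0000 / 5112.0000 = 148.3568 Mbps

148.3568 Mbps


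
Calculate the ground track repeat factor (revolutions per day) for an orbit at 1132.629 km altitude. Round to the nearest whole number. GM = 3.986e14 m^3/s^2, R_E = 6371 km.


r = 7.503629e+06 m
T = 2*pi*sqrt(r^3/mu) = 6468.7185 s = 107.8120 min
revs/day = 1440 / 107.8120 = 13.3566
Rounded: 13 revolutions per day

13 revolutions per day


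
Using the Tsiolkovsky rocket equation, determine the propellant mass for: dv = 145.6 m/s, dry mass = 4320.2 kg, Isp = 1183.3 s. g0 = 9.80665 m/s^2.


ve = Isp * g0 = 1183.3 * 9.80665 = 11604.208945 m/s
mass ratio = exp(dv/ve) = exp(145.6/11604.208945) = 1.01262622
m_prop = m_dry * (mr - 1) = 4320.2 * (1.01262622 - 1)
m_prop = 54.5478 kg

54.5478 kg


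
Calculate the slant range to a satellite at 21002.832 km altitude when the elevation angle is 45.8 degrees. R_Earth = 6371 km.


h = 21002.832 km, el = 45.8 deg
d = -R_E*sin(el) + sqrt((R_E*sin(el))^2 + 2*R_E*h + h^2)
d = -6371.0000*sin(0.7993608) + sqrt((6371.0000*0.7169106)^2 + 2*6371.0000*21002.832 + 21002.832^2)
d = 22443.6440 km

22443.6440 km


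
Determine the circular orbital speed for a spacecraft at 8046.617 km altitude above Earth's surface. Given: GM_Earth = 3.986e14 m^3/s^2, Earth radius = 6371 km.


r = R_E + alt = 6371.0 + 8046.617 = 14417.6170 km = 1.4417617e+07 m
v = sqrt(mu/r) = sqrt(3.986e14 / 1.4417617e+07) = 5258.0160 m/s = 5.2580 km/s

5.2580 km/s


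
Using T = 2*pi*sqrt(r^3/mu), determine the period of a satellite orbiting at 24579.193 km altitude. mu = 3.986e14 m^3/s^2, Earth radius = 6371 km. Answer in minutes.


r = 30950.1930 km = 3.0950193e+07 m
T = 2*pi*sqrt(r^3/mu) = 2*pi*sqrt(2.9647637e+22 / 3.986e14)
T = 54188.3920 s = 903.1399 min

903.1399 minutes
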